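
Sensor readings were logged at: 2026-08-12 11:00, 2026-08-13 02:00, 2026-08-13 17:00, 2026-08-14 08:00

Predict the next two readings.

Spacing: 15, 15, 15 h — constant 15 h.
2026-08-14 08:00 + 15 h = 2026-08-14 23:00.
2026-08-14 23:00 + 15 h = 2026-08-15 14:00.

2026-08-14 23:00, 2026-08-15 14:00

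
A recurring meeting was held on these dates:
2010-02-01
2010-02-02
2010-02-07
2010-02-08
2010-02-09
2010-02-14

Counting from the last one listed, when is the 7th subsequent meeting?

2010-03-01

Gaps: 1, 5, 1, 1, 5 days — not constant, but cyclic with period 3.
The events fall on every Monday, Tuesday and Sunday.
The following Monday is 2010-02-15.
Next Tuesday: 2010-02-16.
Next Sunday: 2010-02-21.
The following Monday is 2010-02-22.
Next Tuesday: 2010-02-23.
The following Sunday is 2010-02-28.
Next Monday: 2010-03-01.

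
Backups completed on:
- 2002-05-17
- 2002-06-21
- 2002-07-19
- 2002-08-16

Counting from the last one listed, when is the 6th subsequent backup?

2003-02-21

Gaps: 35, 28, 28 days — a mix of 28 and 35. Every date is a Friday.
Each is the 3rd Friday of its month.
September 2002 — 3rd Friday is 2002-09-20.
October 2002 — 3rd Friday is 2002-10-18.
November 2002 — 3rd Friday is 2002-11-15.
3rd Friday of December 2002: 2002-12-20.
January 2003 — 3rd Friday is 2003-01-17.
3rd Friday of February 2003: 2003-02-21.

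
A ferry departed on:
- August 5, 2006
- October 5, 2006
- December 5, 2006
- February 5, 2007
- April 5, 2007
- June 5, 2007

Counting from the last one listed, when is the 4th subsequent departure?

Each date is the 5th; the gaps (61, 61, 62, 59, 61) track the month lengths.
The rule is the 5th of every 2 months.
August 2007: August 5, 2007.
Next: October 2007 → October 5, 2007.
Next: December 2007 → December 5, 2007.
February 2008: February 5, 2008.

February 5, 2008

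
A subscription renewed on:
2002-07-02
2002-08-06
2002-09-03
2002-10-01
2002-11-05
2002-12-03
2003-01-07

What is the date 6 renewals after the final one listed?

All dates are Tuesdays, 35, 28, 28, 35, 28, 35 days apart.
Specifically, the 1st Tuesday of each month.
1st Tuesday of February 2003: 2003-02-04.
1st Tuesday of March 2003: 2003-03-04.
April 2003 — 1st Tuesday is 2003-04-01.
May 2003 — 1st Tuesday is 2003-05-06.
1st Tuesday of June 2003: 2003-06-03.
July 2003 — 1st Tuesday is 2003-07-01.

2003-07-01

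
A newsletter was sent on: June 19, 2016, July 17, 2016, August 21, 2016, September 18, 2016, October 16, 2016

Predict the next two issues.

November 20, 2016; December 18, 2016

All dates are Sundays, 28, 35, 28, 28 days apart.
Specifically, the 3rd Sunday of each month.
November 2016 — 3rd Sunday is November 20, 2016.
3rd Sunday of December 2016: December 18, 2016.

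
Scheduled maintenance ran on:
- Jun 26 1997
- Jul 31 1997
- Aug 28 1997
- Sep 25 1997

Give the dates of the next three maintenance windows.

Oct 30 1997, Nov 27 1997, Dec 25 1997

Every date is a Thursday; gaps 35, 28, 28 days.
Each is the last Thursday of its month (at least one falls on the 29th or later, ruling out '4th Thursday').
October 1997 ends with Thursday Oct 30 1997.
November 1997 ends with Thursday Nov 27 1997.
December 1997 ends with Thursday Dec 25 1997.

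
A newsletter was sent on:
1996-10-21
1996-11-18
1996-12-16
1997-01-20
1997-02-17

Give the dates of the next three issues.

Gaps: 28, 28, 35, 28 days — a mix of 28 and 35. Every date is a Monday.
Each is the 3rd Monday of its month.
March 1997 — 3rd Monday is 1997-03-17.
April 1997 — 3rd Monday is 1997-04-21.
May 1997 — 3rd Monday is 1997-05-19.

1997-03-17, 1997-04-21, 1997-05-19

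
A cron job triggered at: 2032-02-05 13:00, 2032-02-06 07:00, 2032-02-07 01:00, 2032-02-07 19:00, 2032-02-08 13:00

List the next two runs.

The interval is a steady 18 hours (18, 18, 18, 18).
2032-02-08 13:00 + 18 h = 2032-02-09 07:00.
2032-02-09 07:00 + 18 h = 2032-02-10 01:00.

2032-02-09 07:00, 2032-02-10 01:00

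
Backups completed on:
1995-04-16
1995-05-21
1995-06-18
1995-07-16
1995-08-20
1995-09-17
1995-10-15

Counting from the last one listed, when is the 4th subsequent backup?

1996-02-18

All dates are Sundays, 35, 28, 28, 35, 28, 28 days apart.
Specifically, the 3rd Sunday of each month.
3rd Sunday of November 1995: 1995-11-19.
3rd Sunday of December 1995: 1995-12-17.
3rd Sunday of January 1996: 1996-01-21.
3rd Sunday of February 1996: 1996-02-18.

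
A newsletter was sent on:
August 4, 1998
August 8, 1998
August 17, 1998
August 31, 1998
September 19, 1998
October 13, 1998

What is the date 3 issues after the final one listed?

January 23, 1999

Intervals are 4, 9, 14, 19, 24 days — an arithmetic progression with common difference 5.
Next gap: 29 days. October 13, 1998 + 29 days = November 11, 1998.
Next gap: 34 days. November 11, 1998 + 34 days = December 15, 1998.
Next gap: 39 days. December 15, 1998 + 39 days = January 23, 1999.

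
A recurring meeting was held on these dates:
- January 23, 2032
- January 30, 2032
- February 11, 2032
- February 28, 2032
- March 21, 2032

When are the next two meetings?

Intervals are 7, 12, 17, 22 days — an arithmetic progression with common difference 5.
Next gap: 27 days. March 21, 2032 + 27 days = April 17, 2032.
Next gap: 32 days. April 17, 2032 + 32 days = May 19, 2032.

April 17, 2032; May 19, 2032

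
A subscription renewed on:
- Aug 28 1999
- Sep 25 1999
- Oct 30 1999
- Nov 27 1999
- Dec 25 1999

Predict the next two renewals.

All Saturdays; the gaps (28, 35, 28, 28) vary with month length.
This is the last Saturday of each month.
Last Saturday of January 2000: Jan 29 2000.
February 2000 ends with Saturday Feb 26 2000.

Jan 29 2000, Feb 26 2000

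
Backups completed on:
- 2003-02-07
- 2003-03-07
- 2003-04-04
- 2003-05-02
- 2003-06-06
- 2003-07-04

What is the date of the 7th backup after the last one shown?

These are Fridays at 28- or 35-day spacing (28, 28, 28, 35, 28).
The pattern: 1st Friday of the month.
August 2003 — 1st Friday is 2003-08-01.
1st Friday of September 2003: 2003-09-05.
October 2003 — 1st Friday is 2003-10-03.
1st Friday of November 2003: 2003-11-07.
December 2003 — 1st Friday is 2003-12-05.
January 2004 — 1st Friday is 2004-01-02.
1st Friday of February 2004: 2004-02-06.

2004-02-06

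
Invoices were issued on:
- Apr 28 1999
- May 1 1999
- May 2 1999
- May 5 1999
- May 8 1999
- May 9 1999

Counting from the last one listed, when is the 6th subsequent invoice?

The gap pattern 3, 1, 3, 3, 1 repeats every 3 events.
These are the Wednesdays, Saturdays and Sundays of each week.
Next Wednesday: May 12 1999.
The following Saturday is May 15 1999.
The following Sunday is May 16 1999.
Next Wednesday: May 19 1999.
The following Saturday is May 22 1999.
Next Sunday: May 23 1999.

May 23 1999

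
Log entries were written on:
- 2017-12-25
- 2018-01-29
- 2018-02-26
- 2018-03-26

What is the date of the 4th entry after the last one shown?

2018-07-30

These are Mondays with 35, 28, 28-day gaps.
Each is the final Monday of its month — 2018-01-29 is past the 28th, so '4th Monday' doesn't fit.
April 2018 ends with Monday 2018-04-30.
Last Monday of May 2018: 2018-05-28.
Last Monday of June 2018: 2018-06-25.
Last Monday of July 2018: 2018-07-30.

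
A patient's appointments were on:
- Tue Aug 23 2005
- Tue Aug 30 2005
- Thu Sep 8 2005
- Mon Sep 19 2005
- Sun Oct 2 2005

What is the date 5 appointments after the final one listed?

Thu Jan 5 2006

The spacing grows by 2 each time: 7, 9, 11, 13 days.
Next gap: 15 days. Sun Oct 2 2005 + 15 days = Mon Oct 17 2005.
Next gap: 17 days. Mon Oct 17 2005 + 17 days = Thu Nov 3 2005.
Next gap: 19 days. Thu Nov 3 2005 + 19 days = Tue Nov 22 2005.
Next gap: 21 days. Tue Nov 22 2005 + 21 days = Tue Dec 13 2005.
Next gap: 23 days. Tue Dec 13 2005 + 23 days = Thu Jan 5 2006.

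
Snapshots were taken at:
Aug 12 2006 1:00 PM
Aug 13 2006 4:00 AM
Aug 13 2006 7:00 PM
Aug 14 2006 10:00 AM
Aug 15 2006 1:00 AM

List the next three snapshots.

Gaps: 15, 15, 15, 15 hours — each event is 15 hours after the previous one.
Aug 15 2006 1:00 AM + 15 h = Aug 15 2006 4:00 PM.
Aug 15 2006 4:00 PM + 15 h = Aug 16 2006 7:00 AM.
Aug 16 2006 7:00 AM + 15 h = Aug 16 2006 10:00 PM.

Aug 15 2006 4:00 PM, Aug 16 2006 7:00 AM, Aug 16 2006 10:00 PM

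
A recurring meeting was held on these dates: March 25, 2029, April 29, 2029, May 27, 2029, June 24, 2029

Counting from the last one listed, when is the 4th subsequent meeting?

All Sundays; the gaps (35, 28, 28) vary with month length.
This is the last Sunday of each month.
July 2029 ends with Sunday July 29, 2029.
August 2029 ends with Sunday August 26, 2029.
Last Sunday of September 2029: September 30, 2029.
Last Sunday of October 2029: October 28, 2029.

October 28, 2029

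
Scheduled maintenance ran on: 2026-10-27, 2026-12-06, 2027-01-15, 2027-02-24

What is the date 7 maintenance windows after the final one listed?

Every event comes 40 days after the last (40, 40, 40).
2027-02-24 + 40 days = 2027-04-05.
2027-04-05 + 40 days = 2027-05-15.
2027-05-15 + 40 days = 2027-06-24.
2027-06-24 + 40 days = 2027-08-03.
2027-08-03 + 40 days = 2027-09-12.
2027-09-12 + 40 days = 2027-10-22.
2027-10-22 + 40 days = 2027-12-01.

2027-12-01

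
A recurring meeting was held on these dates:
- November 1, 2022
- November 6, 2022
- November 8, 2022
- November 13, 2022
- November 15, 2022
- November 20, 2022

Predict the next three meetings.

The gap pattern 5, 2, 5, 2, 5 repeats every 2 events.
These are the Tuesdays and Sundays of each week.
The following Tuesday is November 22, 2022.
Next Sunday: November 27, 2022.
The following Tuesday is November 29, 2022.

November 22, 2022; November 27, 2022; November 29, 2022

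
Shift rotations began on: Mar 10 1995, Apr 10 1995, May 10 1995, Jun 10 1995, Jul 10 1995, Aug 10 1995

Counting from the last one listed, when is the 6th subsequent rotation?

The day-of-month is always 10 (31, 30, 31, 30, 31 days between events).
So this recurs on the 10th of each month.
Next: September 1995 → Sep 10 1995.
October 1995: Oct 10 1995.
Next: November 1995 → Nov 10 1995.
Next: December 1995 → Dec 10 1995.
January 1996: Jan 10 1996.
Next: February 1996 → Feb 10 1996.

Feb 10 1996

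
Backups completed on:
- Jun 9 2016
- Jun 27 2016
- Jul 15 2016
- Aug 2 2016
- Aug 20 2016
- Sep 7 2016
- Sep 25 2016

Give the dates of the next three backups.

Every event comes 18 days after the last (18, 18, 18, 18, 18, 18).
Sep 25 2016 + 18 days = Oct 13 2016.
Oct 13 2016 + 18 days = Oct 31 2016.
Oct 31 2016 + 18 days = Nov 18 2016.

Oct 13 2016, Oct 31 2016, Nov 18 2016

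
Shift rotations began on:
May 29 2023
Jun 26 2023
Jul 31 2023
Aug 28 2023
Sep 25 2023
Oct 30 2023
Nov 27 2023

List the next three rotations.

Dec 25 2023, Jan 29 2024, Feb 26 2024

All Mondays; the gaps (28, 35, 28, 28, 35, 28) vary with month length.
This is the last Monday of each month.
Last Monday of December 2023: Dec 25 2023.
January 2024 ends with Monday Jan 29 2024.
Last Monday of February 2024: Feb 26 2024.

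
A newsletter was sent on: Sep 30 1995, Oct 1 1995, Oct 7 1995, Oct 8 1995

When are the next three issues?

Oct 14 1995, Oct 15 1995, Oct 21 1995

Every event lands on a Saturday or Sunday (gaps cycle 1, 6, 1).
So the schedule is: every Saturday and Sunday.
Next Saturday: Oct 14 1995.
Next Sunday: Oct 15 1995.
Next Saturday: Oct 21 1995.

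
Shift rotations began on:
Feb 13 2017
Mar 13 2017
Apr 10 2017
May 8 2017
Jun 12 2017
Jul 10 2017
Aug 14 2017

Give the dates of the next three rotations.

Gaps: 28, 28, 28, 35, 28, 35 days — a mix of 28 and 35. Every date is a Monday.
Each is the 2nd Monday of its month.
2nd Monday of September 2017: Sep 11 2017.
October 2017 — 2nd Monday is Oct 9 2017.
2nd Monday of November 2017: Nov 13 2017.

Sep 11 2017, Oct 9 2017, Nov 13 2017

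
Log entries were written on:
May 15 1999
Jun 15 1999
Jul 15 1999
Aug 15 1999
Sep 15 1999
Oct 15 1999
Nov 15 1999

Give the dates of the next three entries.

Dec 15 1999, Jan 15 2000, Feb 15 2000

The day-of-month is always 15 (31, 30, 31, 31, 30, 31 days between events).
So this recurs on the 15th of each month.
Next: December 1999 → Dec 15 1999.
Next: January 2000 → Jan 15 2000.
Next: February 2000 → Feb 15 2000.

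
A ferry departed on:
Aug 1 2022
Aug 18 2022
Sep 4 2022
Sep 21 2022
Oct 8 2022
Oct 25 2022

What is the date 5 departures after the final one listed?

Jan 18 2023

The spacing is 17, 17, 17, 17, 17 days — always 17 days.
Oct 25 2022 + 17 days = Nov 11 2022.
Nov 11 2022 + 17 days = Nov 28 2022.
Nov 28 2022 + 17 days = Dec 15 2022.
Dec 15 2022 + 17 days = Jan 1 2023.
Jan 1 2023 + 17 days = Jan 18 2023.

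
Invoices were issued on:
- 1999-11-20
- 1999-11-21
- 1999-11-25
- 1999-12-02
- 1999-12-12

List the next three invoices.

The spacing grows by 3 each time: 1, 4, 7, 10 days.
Next gap: 13 days. 1999-12-12 + 13 days = 1999-12-25.
Next gap: 16 days. 1999-12-25 + 16 days = 2000-01-10.
Next gap: 19 days. 2000-01-10 + 19 days = 2000-01-29.

1999-12-25, 2000-01-10, 2000-01-29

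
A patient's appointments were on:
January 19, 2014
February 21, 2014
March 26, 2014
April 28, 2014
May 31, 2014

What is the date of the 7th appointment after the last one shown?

January 17, 2015

Gaps between consecutive events: 33, 33, 33, 33 days — a constant 33-day interval.
May 31, 2014 + 33 days = July 3, 2014.
July 3, 2014 + 33 days = August 5, 2014.
August 5, 2014 + 33 days = September 7, 2014.
September 7, 2014 + 33 days = October 10, 2014.
October 10, 2014 + 33 days = November 12, 2014.
November 12, 2014 + 33 days = December 15, 2014.
December 15, 2014 + 33 days = January 17, 2015.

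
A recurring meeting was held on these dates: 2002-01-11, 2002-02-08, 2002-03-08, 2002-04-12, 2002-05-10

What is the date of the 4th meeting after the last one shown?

2002-09-13

All dates are Fridays, 28, 28, 35, 28 days apart.
Specifically, the 2nd Friday of each month.
2nd Friday of June 2002: 2002-06-14.
2nd Friday of July 2002: 2002-07-12.
August 2002 — 2nd Friday is 2002-08-09.
2nd Friday of September 2002: 2002-09-13.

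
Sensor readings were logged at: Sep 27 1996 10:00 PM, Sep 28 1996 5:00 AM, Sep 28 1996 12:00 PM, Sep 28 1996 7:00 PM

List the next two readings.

Sep 29 1996 2:00 AM, Sep 29 1996 9:00 AM

Spacing: 7, 7, 7 h — constant 7 h.
Sep 28 1996 7:00 PM + 7 h = Sep 29 1996 2:00 AM.
Sep 29 1996 2:00 AM + 7 h = Sep 29 1996 9:00 AM.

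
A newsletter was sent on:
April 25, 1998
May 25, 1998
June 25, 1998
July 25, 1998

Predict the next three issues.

August 25, 1998; September 25, 1998; October 25, 1998

The day-of-month is always 25 (30, 31, 30 days between events).
So this recurs on the 25th of each month.
August 1998: August 25, 1998.
Next: September 1998 → September 25, 1998.
October 1998: October 25, 1998.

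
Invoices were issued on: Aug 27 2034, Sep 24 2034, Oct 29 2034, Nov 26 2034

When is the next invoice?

Dec 31 2034

These are Sundays with 28, 35, 28-day gaps.
Each is the final Sunday of its month — Oct 29 2034 is past the 28th, so '4th Sunday' doesn't fit.
December 2034 ends with Sunday Dec 31 2034.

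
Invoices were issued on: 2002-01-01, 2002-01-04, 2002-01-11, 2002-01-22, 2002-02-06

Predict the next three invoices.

The spacing grows by 4 each time: 3, 7, 11, 15 days.
Next gap: 19 days. 2002-02-06 + 19 days = 2002-02-25.
Next gap: 23 days. 2002-02-25 + 23 days = 2002-03-20.
Next gap: 27 days. 2002-03-20 + 27 days = 2002-04-16.

2002-02-25, 2002-03-20, 2002-04-16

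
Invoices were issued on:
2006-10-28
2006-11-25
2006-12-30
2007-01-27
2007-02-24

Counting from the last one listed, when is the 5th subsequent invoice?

2007-07-28

These are Saturdays with 28, 35, 28, 28-day gaps.
Each is the final Saturday of its month — 2006-12-30 is past the 28th, so '4th Saturday' doesn't fit.
March 2007 ends with Saturday 2007-03-31.
April 2007 ends with Saturday 2007-04-28.
Last Saturday of May 2007: 2007-05-26.
Last Saturday of June 2007: 2007-06-30.
July 2007 ends with Saturday 2007-07-28.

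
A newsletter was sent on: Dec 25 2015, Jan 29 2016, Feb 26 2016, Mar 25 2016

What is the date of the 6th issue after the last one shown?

All Fridays; the gaps (35, 28, 28) vary with month length.
This is the last Friday of each month.
Last Friday of April 2016: Apr 29 2016.
May 2016 ends with Friday May 27 2016.
June 2016 ends with Friday Jun 24 2016.
Last Friday of July 2016: Jul 29 2016.
August 2016 ends with Friday Aug 26 2016.
Last Friday of September 2016: Sep 30 2016.

Sep 30 2016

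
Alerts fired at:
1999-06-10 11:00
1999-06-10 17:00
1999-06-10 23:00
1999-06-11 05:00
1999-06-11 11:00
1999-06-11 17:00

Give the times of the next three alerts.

1999-06-11 23:00, 1999-06-12 05:00, 1999-06-12 11:00

The interval is a steady 6 hours (6, 6, 6, 6, 6).
1999-06-11 17:00 + 6 h = 1999-06-11 23:00.
1999-06-11 23:00 + 6 h = 1999-06-12 05:00.
1999-06-12 05:00 + 6 h = 1999-06-12 11:00.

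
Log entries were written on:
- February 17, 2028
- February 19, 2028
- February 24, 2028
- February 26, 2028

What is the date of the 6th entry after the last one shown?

March 18, 2028

Gaps: 2, 5, 2 days — not constant, but cyclic with period 2.
The events fall on every Thursday and Saturday.
Next Thursday: March 2, 2028.
Next Saturday: March 4, 2028.
Next Thursday: March 9, 2028.
Next Saturday: March 11, 2028.
The following Thursday is March 16, 2028.
The following Saturday is March 18, 2028.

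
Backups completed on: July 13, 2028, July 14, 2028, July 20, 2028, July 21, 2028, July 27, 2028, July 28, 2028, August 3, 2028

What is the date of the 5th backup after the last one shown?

Every event lands on a Thursday or Friday (gaps cycle 1, 6, 1, 6, 1, 6).
So the schedule is: every Thursday and Friday.
Next Friday: August 4, 2028.
The following Thursday is August 10, 2028.
Next Friday: August 11, 2028.
The following Thursday is August 17, 2028.
Next Friday: August 18, 2028.

August 18, 2028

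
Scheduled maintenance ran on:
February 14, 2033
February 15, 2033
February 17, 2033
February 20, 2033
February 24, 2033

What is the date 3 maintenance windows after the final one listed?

March 14, 2033

Intervals are 1, 2, 3, 4 days — an arithmetic progression with common difference 1.
Next gap: 5 days. February 24, 2033 + 5 days = March 1, 2033.
Next gap: 6 days. March 1, 2033 + 6 days = March 7, 2033.
Next gap: 7 days. March 7, 2033 + 7 days = March 14, 2033.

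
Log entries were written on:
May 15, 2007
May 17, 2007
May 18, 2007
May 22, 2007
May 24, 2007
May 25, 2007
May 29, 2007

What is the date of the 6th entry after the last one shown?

The gap pattern 2, 1, 4, 2, 1, 4 repeats every 3 events.
These are the Tuesdays, Thursdays and Fridays of each week.
The following Thursday is May 31, 2007.
Next Friday: June 1, 2007.
The following Tuesday is June 5, 2007.
The following Thursday is June 7, 2007.
Next Friday: June 8, 2007.
The following Tuesday is June 12, 2007.

June 12, 2007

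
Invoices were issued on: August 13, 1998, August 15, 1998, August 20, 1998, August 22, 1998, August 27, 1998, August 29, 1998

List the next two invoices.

Gaps: 2, 5, 2, 5, 2 days — not constant, but cyclic with period 2.
The events fall on every Thursday and Saturday.
The following Thursday is September 3, 1998.
The following Saturday is September 5, 1998.

September 3, 1998; September 5, 1998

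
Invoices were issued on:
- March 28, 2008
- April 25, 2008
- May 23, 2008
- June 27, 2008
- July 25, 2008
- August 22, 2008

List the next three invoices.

Gaps: 28, 28, 35, 28, 28 days — a mix of 28 and 35. Every date is a Friday.
Each is the 4th Friday of its month.
4th Friday of September 2008: September 26, 2008.
October 2008 — 4th Friday is October 24, 2008.
4th Friday of November 2008: November 28, 2008.

September 26, 2008; October 24, 2008; November 28, 2008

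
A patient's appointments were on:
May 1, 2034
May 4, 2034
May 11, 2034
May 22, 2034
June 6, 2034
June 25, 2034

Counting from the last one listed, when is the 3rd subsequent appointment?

Intervals are 3, 7, 11, 15, 19 days — an arithmetic progression with common difference 4.
Next gap: 23 days. June 25, 2034 + 23 days = July 18, 2034.
Next gap: 27 days. July 18, 2034 + 27 days = August 14, 2034.
Next gap: 31 days. August 14, 2034 + 31 days = September 14, 2034.

September 14, 2034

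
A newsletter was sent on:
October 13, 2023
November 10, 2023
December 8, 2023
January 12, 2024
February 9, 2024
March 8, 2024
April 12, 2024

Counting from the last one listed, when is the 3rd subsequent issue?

These are Fridays at 28- or 35-day spacing (28, 28, 35, 28, 28, 35).
The pattern: 2nd Friday of the month.
2nd Friday of May 2024: May 10, 2024.
June 2024 — 2nd Friday is June 14, 2024.
2nd Friday of July 2024: July 12, 2024.

July 12, 2024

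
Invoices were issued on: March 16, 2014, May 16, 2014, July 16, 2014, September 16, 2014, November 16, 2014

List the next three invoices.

January 16, 2015; March 16, 2015; May 16, 2015

Gaps: 61, 61, 62, 61 days — not constant. Every event is on the 16th of the month.
Pattern: the 16th of every 2 months.
January 2015: January 16, 2015.
March 2015: March 16, 2015.
May 2015: May 16, 2015.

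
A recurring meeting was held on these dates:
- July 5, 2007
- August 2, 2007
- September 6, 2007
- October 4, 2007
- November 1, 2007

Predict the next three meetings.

December 6, 2007; January 3, 2008; February 7, 2008

All dates are Thursdays, 28, 35, 28, 28 days apart.
Specifically, the 1st Thursday of each month.
December 2007 — 1st Thursday is December 6, 2007.
January 2008 — 1st Thursday is January 3, 2008.
February 2008 — 1st Thursday is February 7, 2008.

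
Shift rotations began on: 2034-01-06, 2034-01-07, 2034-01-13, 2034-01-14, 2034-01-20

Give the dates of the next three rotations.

2034-01-21, 2034-01-27, 2034-01-28

The gap pattern 1, 6, 1, 6 repeats every 2 events.
These are the Fridays and Saturdays of each week.
Next Saturday: 2034-01-21.
Next Friday: 2034-01-27.
The following Saturday is 2034-01-28.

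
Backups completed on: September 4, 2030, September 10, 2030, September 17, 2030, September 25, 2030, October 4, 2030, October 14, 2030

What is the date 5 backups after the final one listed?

December 18, 2030

Intervals are 6, 7, 8, 9, 10 days — an arithmetic progression with common difference 1.
Next gap: 11 days. October 14, 2030 + 11 days = October 25, 2030.
Next gap: 12 days. October 25, 2030 + 12 days = November 6, 2030.
Next gap: 13 days. November 6, 2030 + 13 days = November 19, 2030.
Next gap: 14 days. November 19, 2030 + 14 days = December 3, 2030.
Next gap: 15 days. December 3, 2030 + 15 days = December 18, 2030.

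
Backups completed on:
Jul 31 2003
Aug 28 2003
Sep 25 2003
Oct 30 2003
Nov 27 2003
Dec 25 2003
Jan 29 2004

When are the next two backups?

Feb 26 2004, Mar 25 2004

All Thursdays; the gaps (28, 28, 35, 28, 28, 35) vary with month length.
This is the last Thursday of each month.
February 2004 ends with Thursday Feb 26 2004.
March 2004 ends with Thursday Mar 25 2004.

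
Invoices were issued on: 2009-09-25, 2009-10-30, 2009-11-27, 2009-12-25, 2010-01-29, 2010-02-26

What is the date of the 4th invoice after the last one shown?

2010-06-25

Every date is a Friday; gaps 35, 28, 28, 35, 28 days.
Each is the last Friday of its month (at least one falls on the 29th or later, ruling out '4th Friday').
March 2010 ends with Friday 2010-03-26.
April 2010 ends with Friday 2010-04-30.
May 2010 ends with Friday 2010-05-28.
June 2010 ends with Friday 2010-06-25.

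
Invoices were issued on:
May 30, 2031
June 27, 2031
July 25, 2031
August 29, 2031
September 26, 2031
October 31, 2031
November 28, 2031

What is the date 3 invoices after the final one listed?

February 27, 2032

All Fridays; the gaps (28, 28, 35, 28, 35, 28) vary with month length.
This is the last Friday of each month.
December 2031 ends with Friday December 26, 2031.
January 2032 ends with Friday January 30, 2032.
February 2032 ends with Friday February 27, 2032.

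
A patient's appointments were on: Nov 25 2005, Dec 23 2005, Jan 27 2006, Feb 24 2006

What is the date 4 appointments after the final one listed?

Jun 23 2006

These are Fridays at 28- or 35-day spacing (28, 35, 28).
The pattern: 4th Friday of the month.
March 2006 — 4th Friday is Mar 24 2006.
April 2006 — 4th Friday is Apr 28 2006.
May 2006 — 4th Friday is May 26 2006.
June 2006 — 4th Friday is Jun 23 2006.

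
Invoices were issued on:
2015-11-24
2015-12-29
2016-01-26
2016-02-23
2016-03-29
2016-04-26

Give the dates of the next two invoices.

2016-05-31, 2016-06-28

These are Tuesdays with 35, 28, 28, 35, 28-day gaps.
Each is the final Tuesday of its month — 2015-12-29 is past the 28th, so '4th Tuesday' doesn't fit.
May 2016 ends with Tuesday 2016-05-31.
Last Tuesday of June 2016: 2016-06-28.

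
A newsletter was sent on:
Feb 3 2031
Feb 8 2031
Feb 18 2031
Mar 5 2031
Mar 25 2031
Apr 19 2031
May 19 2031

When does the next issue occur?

Jun 23 2031

Intervals are 5, 10, 15, 20, 25, 30 days — an arithmetic progression with common difference 5.
Next gap: 35 days. May 19 2031 + 35 days = Jun 23 2031.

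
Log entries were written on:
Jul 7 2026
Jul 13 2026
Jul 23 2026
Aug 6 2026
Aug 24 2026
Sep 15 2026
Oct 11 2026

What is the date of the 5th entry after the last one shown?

Gaps: 6, 10, 14, 18, 22, 26 days — each gap is 4 larger than the previous one.
Next gap: 30 days. Oct 11 2026 + 30 days = Nov 10 2026.
Next gap: 34 days. Nov 10 2026 + 34 days = Dec 14 2026.
Next gap: 38 days. Dec 14 2026 + 38 days = Jan 21 2027.
Next gap: 42 days. Jan 21 2027 + 42 days = Mar 4 2027.
Next gap: 46 days. Mar 4 2027 + 46 days = Apr 19 2027.

Apr 19 2027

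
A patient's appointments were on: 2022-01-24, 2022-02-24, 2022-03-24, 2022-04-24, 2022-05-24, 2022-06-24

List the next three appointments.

Each date is the 24th; the gaps (31, 28, 31, 30, 31) track the month lengths.
The rule is the 24th of each month.
July 2022: 2022-07-24.
August 2022: 2022-08-24.
Next: September 2022 → 2022-09-24.

2022-07-24, 2022-08-24, 2022-09-24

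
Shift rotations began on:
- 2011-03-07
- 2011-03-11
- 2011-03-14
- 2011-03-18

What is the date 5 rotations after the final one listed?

Gaps: 4, 3, 4 days — not constant, but cyclic with period 2.
The events fall on every Monday and Friday.
The following Monday is 2011-03-21.
Next Friday: 2011-03-25.
Next Monday: 2011-03-28.
Next Friday: 2011-04-01.
The following Monday is 2011-04-04.

2011-04-04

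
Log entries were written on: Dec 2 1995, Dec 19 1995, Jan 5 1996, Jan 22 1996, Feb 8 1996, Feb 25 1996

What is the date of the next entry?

Gaps between consecutive events: 17, 17, 17, 17, 17 days — a constant 17-day interval.
Feb 25 1996 + 17 days = Mar 13 1996.

Mar 13 1996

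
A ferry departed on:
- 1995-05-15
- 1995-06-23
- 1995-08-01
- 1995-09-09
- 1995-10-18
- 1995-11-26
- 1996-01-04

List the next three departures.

Gaps between consecutive events: 39, 39, 39, 39, 39, 39 days — a constant 39-day interval.
1996-01-04 + 39 days = 1996-02-12.
1996-02-12 + 39 days = 1996-03-22.
1996-03-22 + 39 days = 1996-04-30.

1996-02-12, 1996-03-22, 1996-04-30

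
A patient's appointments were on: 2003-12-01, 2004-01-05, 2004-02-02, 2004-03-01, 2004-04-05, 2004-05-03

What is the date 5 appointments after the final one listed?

All dates are Mondays, 35, 28, 28, 35, 28 days apart.
Specifically, the 1st Monday of each month.
June 2004 — 1st Monday is 2004-06-07.
1st Monday of July 2004: 2004-07-05.
1st Monday of August 2004: 2004-08-02.
1st Monday of September 2004: 2004-09-06.
1st Monday of October 2004: 2004-10-04.

2004-10-04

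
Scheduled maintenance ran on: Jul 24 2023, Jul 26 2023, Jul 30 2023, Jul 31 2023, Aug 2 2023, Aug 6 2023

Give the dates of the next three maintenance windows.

Aug 7 2023, Aug 9 2023, Aug 13 2023

Gaps: 2, 4, 1, 2, 4 days — not constant, but cyclic with period 3.
The events fall on every Monday, Wednesday and Sunday.
Next Monday: Aug 7 2023.
The following Wednesday is Aug 9 2023.
The following Sunday is Aug 13 2023.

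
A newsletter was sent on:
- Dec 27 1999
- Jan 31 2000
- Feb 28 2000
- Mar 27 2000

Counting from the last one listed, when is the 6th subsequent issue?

These are Mondays with 35, 28, 28-day gaps.
Each is the final Monday of its month — Jan 31 2000 is past the 28th, so '4th Monday' doesn't fit.
Last Monday of April 2000: Apr 24 2000.
Last Monday of May 2000: May 29 2000.
June 2000 ends with Monday Jun 26 2000.
July 2000 ends with Monday Jul 31 2000.
August 2000 ends with Monday Aug 28 2000.
Last Monday of September 2000: Sep 25 2000.

Sep 25 2000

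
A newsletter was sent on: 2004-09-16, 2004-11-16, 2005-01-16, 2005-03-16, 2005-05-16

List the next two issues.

2005-07-16, 2005-09-16

Each date is the 16th; the gaps (61, 61, 59, 61) track the month lengths.
The rule is the 16th of every 2 months.
Next: July 2005 → 2005-07-16.
Next: September 2005 → 2005-09-16.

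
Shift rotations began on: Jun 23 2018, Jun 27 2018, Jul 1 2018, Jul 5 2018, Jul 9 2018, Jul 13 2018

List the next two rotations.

The spacing is 4, 4, 4, 4, 4 days — always 4 days.
Jul 13 2018 + 4 days = Jul 17 2018.
Jul 17 2018 + 4 days = Jul 21 2018.

Jul 17 2018, Jul 21 2018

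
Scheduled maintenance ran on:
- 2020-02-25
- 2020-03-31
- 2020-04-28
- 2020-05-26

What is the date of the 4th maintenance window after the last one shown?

2020-09-29

These are Tuesdays with 35, 28, 28-day gaps.
Each is the final Tuesday of its month — 2020-03-31 is past the 28th, so '4th Tuesday' doesn't fit.
June 2020 ends with Tuesday 2020-06-30.
July 2020 ends with Tuesday 2020-07-28.
August 2020 ends with Tuesday 2020-08-25.
September 2020 ends with Tuesday 2020-09-29.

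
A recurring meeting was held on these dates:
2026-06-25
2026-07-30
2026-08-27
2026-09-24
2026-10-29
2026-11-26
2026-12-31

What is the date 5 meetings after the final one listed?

2027-05-27

These are Thursdays with 35, 28, 28, 35, 28, 35-day gaps.
Each is the final Thursday of its month — 2026-07-30 is past the 28th, so '4th Thursday' doesn't fit.
Last Thursday of January 2027: 2027-01-28.
Last Thursday of February 2027: 2027-02-25.
March 2027 ends with Thursday 2027-03-25.
Last Thursday of April 2027: 2027-04-29.
May 2027 ends with Thursday 2027-05-27.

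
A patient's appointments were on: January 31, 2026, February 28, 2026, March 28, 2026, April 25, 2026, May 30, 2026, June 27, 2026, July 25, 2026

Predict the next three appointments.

August 29, 2026; September 26, 2026; October 31, 2026

All Saturdays; the gaps (28, 28, 28, 35, 28, 28) vary with month length.
This is the last Saturday of each month.
August 2026 ends with Saturday August 29, 2026.
Last Saturday of September 2026: September 26, 2026.
October 2026 ends with Saturday October 31, 2026.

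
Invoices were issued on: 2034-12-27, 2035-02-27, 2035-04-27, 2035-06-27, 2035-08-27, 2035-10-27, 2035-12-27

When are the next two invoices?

Each date is the 27th; the gaps (62, 59, 61, 61, 61, 61) track the month lengths.
The rule is the 27th of every 2 months.
February 2036: 2036-02-27.
Next: April 2036 → 2036-04-27.

2036-02-27, 2036-04-27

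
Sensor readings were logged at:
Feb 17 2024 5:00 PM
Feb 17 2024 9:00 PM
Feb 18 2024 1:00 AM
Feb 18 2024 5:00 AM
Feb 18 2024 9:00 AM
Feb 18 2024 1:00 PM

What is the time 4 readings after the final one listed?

Gaps: 4, 4, 4, 4, 4 hours — each event is 4 hours after the previous one.
Feb 18 2024 1:00 PM + 4 h = Feb 18 2024 5:00 PM.
Feb 18 2024 5:00 PM + 4 h = Feb 18 2024 9:00 PM.
Feb 18 2024 9:00 PM + 4 h = Feb 19 2024 1:00 AM.
Feb 19 2024 1:00 AM + 4 h = Feb 19 2024 5:00 AM.

Feb 19 2024 5:00 AM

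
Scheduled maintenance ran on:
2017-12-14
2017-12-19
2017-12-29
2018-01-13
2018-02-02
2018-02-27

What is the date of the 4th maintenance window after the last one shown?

2018-07-27

Gaps: 5, 10, 15, 20, 25 days — each gap is 5 larger than the previous one.
Next gap: 30 days. 2018-02-27 + 30 days = 2018-03-29.
Next gap: 35 days. 2018-03-29 + 35 days = 2018-05-03.
Next gap: 40 days. 2018-05-03 + 40 days = 2018-06-12.
Next gap: 45 days. 2018-06-12 + 45 days = 2018-07-27.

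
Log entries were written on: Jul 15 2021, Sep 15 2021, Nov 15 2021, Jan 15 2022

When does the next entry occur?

Mar 15 2022

Each date is the 15th; the gaps (62, 61, 61) track the month lengths.
The rule is the 15th of every 2 months.
March 2022: Mar 15 2022.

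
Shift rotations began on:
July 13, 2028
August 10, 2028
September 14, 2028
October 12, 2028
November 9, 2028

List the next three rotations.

Gaps: 28, 35, 28, 28 days — a mix of 28 and 35. Every date is a Thursday.
Each is the 2nd Thursday of its month.
2nd Thursday of December 2028: December 14, 2028.
January 2029 — 2nd Thursday is January 11, 2029.
2nd Thursday of February 2029: February 8, 2029.

December 14, 2028; January 11, 2029; February 8, 2029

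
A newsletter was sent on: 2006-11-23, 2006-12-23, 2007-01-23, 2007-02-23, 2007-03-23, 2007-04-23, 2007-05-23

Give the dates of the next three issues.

2007-06-23, 2007-07-23, 2007-08-23

Each date is the 23rd; the gaps (30, 31, 31, 28, 31, 30) track the month lengths.
The rule is the 23rd of each month.
June 2007: 2007-06-23.
Next: July 2007 → 2007-07-23.
August 2007: 2007-08-23.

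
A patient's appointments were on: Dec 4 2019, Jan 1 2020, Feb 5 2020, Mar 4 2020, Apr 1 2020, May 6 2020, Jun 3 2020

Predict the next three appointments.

Jul 1 2020, Aug 5 2020, Sep 2 2020

All dates are Wednesdays, 28, 35, 28, 28, 35, 28 days apart.
Specifically, the 1st Wednesday of each month.
1st Wednesday of July 2020: Jul 1 2020.
1st Wednesday of August 2020: Aug 5 2020.
September 2020 — 1st Wednesday is Sep 2 2020.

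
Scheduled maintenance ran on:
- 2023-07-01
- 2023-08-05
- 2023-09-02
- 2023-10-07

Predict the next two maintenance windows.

2023-11-04, 2023-12-02

Gaps: 35, 28, 35 days — a mix of 28 and 35. Every date is a Saturday.
Each is the 1st Saturday of its month.
1st Saturday of November 2023: 2023-11-04.
December 2023 — 1st Saturday is 2023-12-02.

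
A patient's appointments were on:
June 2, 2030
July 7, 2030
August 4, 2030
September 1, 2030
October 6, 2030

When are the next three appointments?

November 3, 2030; December 1, 2030; January 5, 2031

All dates are Sundays, 35, 28, 28, 35 days apart.
Specifically, the 1st Sunday of each month.
1st Sunday of November 2030: November 3, 2030.
December 2030 — 1st Sunday is December 1, 2030.
January 2031 — 1st Sunday is January 5, 2031.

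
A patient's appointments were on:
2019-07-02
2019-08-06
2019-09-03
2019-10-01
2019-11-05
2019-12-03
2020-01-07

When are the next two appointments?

2020-02-04, 2020-03-03

Gaps: 35, 28, 28, 35, 28, 35 days — a mix of 28 and 35. Every date is a Tuesday.
Each is the 1st Tuesday of its month.
February 2020 — 1st Tuesday is 2020-02-04.
March 2020 — 1st Tuesday is 2020-03-03.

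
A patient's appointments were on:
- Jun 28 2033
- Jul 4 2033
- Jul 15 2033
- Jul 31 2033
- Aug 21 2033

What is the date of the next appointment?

Gaps: 6, 11, 16, 21 days — each gap is 5 larger than the previous one.
Next gap: 26 days. Aug 21 2033 + 26 days = Sep 16 2033.

Sep 16 2033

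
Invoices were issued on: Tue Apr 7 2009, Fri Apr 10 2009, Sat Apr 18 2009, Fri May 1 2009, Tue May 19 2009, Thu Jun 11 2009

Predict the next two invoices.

Intervals are 3, 8, 13, 18, 23 days — an arithmetic progression with common difference 5.
Next gap: 28 days. Thu Jun 11 2009 + 28 days = Thu Jul 9 2009.
Next gap: 33 days. Thu Jul 9 2009 + 33 days = Tue Aug 11 2009.

Thu Jul 9 2009, Tue Aug 11 2009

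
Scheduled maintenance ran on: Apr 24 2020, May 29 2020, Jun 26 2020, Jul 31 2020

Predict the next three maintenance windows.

Every date is a Friday; gaps 35, 28, 35 days.
Each is the last Friday of its month (at least one falls on the 29th or later, ruling out '4th Friday').
August 2020 ends with Friday Aug 28 2020.
Last Friday of September 2020: Sep 25 2020.
Last Friday of October 2020: Oct 30 2020.

Aug 28 2020, Sep 25 2020, Oct 30 2020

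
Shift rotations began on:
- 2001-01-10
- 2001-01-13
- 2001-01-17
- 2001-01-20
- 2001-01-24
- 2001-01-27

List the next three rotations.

Every event lands on a Wednesday or Saturday (gaps cycle 3, 4, 3, 4, 3).
So the schedule is: every Wednesday and Saturday.
Next Wednesday: 2001-01-31.
Next Saturday: 2001-02-03.
The following Wednesday is 2001-02-07.

2001-01-31, 2001-02-03, 2001-02-07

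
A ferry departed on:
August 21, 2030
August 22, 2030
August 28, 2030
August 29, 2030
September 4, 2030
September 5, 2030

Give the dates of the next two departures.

The gap pattern 1, 6, 1, 6, 1 repeats every 2 events.
These are the Wednesdays and Thursdays of each week.
The following Wednesday is September 11, 2030.
Next Thursday: September 12, 2030.

September 11, 2030; September 12, 2030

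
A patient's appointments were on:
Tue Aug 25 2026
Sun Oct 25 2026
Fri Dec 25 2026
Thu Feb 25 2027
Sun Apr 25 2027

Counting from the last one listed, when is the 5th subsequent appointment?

Gaps: 61, 61, 62, 59 days — not constant. Every event is on the 25th of the month.
Pattern: the 25th of every 2 months.
Next: June 2027 → Fri Jun 25 2027.
Next: August 2027 → Wed Aug 25 2027.
October 2027: Mon Oct 25 2027.
December 2027: Sat Dec 25 2027.
Next: February 2028 → Fri Feb 25 2028.

Fri Feb 25 2028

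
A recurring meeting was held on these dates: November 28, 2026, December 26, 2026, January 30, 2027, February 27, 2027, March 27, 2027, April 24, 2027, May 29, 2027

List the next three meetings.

All Saturdays; the gaps (28, 35, 28, 28, 28, 35) vary with month length.
This is the last Saturday of each month.
June 2027 ends with Saturday June 26, 2027.
July 2027 ends with Saturday July 31, 2027.
Last Saturday of August 2027: August 28, 2027.

June 26, 2027; July 31, 2027; August 28, 2027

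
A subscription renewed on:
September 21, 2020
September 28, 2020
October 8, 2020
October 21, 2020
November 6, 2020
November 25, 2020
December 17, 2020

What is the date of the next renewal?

January 11, 2021

Gaps: 7, 10, 13, 16, 19, 22 days — each gap is 3 larger than the previous one.
Next gap: 25 days. December 17, 2020 + 25 days = January 11, 2021.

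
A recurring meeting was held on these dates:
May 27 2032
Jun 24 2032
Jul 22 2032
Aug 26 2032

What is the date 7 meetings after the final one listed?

Mar 24 2033

These are Thursdays at 28- or 35-day spacing (28, 28, 35).
The pattern: 4th Thursday of the month.
September 2032 — 4th Thursday is Sep 23 2032.
October 2032 — 4th Thursday is Oct 28 2032.
November 2032 — 4th Thursday is Nov 25 2032.
December 2032 — 4th Thursday is Dec 23 2032.
January 2033 — 4th Thursday is Jan 27 2033.
February 2033 — 4th Thursday is Feb 24 2033.
4th Thursday of March 2033: Mar 24 2033.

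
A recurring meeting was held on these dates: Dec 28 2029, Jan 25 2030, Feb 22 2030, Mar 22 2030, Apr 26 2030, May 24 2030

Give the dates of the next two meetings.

All dates are Fridays, 28, 28, 28, 35, 28 days apart.
Specifically, the 4th Friday of each month.
4th Friday of June 2030: Jun 28 2030.
July 2030 — 4th Friday is Jul 26 2030.

Jun 28 2030, Jul 26 2030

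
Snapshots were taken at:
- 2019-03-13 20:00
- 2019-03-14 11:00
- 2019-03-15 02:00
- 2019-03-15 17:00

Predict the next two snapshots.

2019-03-16 08:00, 2019-03-16 23:00

Gaps: 15, 15, 15 hours — each event is 15 hours after the previous one.
2019-03-15 17:00 + 15 h = 2019-03-16 08:00.
2019-03-16 08:00 + 15 h = 2019-03-16 23:00.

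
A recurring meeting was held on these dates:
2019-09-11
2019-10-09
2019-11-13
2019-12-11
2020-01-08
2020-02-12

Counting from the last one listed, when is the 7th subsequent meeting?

Gaps: 28, 35, 28, 28, 35 days — a mix of 28 and 35. Every date is a Wednesday.
Each is the 2nd Wednesday of its month.
March 2020 — 2nd Wednesday is 2020-03-11.
April 2020 — 2nd Wednesday is 2020-04-08.
2nd Wednesday of May 2020: 2020-05-13.
2nd Wednesday of June 2020: 2020-06-10.
July 2020 — 2nd Wednesday is 2020-07-08.
August 2020 — 2nd Wednesday is 2020-08-12.
2nd Wednesday of September 2020: 2020-09-09.

2020-09-09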